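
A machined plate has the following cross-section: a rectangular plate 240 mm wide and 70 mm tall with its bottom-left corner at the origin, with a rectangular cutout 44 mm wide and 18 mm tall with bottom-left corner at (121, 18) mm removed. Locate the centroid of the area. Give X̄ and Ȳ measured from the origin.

Part | A | x̄ᵢ | ȳᵢ | A·x̄ᵢ | A·ȳᵢ
plate | 16800.00 | 120.00 | 35.00 | 2016000.00 | 588000.00
hole | -792.00 | 143.00 | 27.00 | -113256.00 | -21384.00
Σ | 16008.00 |  |  | 1902744.00 | 566616.00
X̄ = 1902744.00 / 16008.00 = 118.86 mm
Ȳ = 566616.00 / 16008.00 = 35.40 mm

X̄ = 118.86 mm, Ȳ = 35.40 mm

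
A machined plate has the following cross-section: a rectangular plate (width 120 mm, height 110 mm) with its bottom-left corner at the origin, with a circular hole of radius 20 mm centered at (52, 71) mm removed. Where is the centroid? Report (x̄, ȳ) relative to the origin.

x̄ = 60.84 mm, ȳ = 53.32 mm

Part | A | x̄ᵢ | ȳᵢ | A·x̄ᵢ | A·ȳᵢ
plate | 13200.00 | 60.00 | 55.00 | 792000.00 | 726000.00
hole | -1256.64 | 52.00 | 71.00 | -65345.13 | -89221.23
Σ | 11943.36 |  |  | 726654.87 | 636778.77
x̄ = 726654.87 / 11943.36 = 60.84 mm
ȳ = 636778.77 / 11943.36 = 53.32 mm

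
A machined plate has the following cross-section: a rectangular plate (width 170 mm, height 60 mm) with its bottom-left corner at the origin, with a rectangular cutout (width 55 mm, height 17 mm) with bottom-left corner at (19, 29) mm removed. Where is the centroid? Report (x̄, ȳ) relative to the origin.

Part | A | x̄ᵢ | ȳᵢ | A·x̄ᵢ | A·ȳᵢ
plate | 10200.00 | 85.00 | 30.00 | 867000.00 | 306000.00
hole | -935.00 | 46.50 | 37.50 | -43477.50 | -35062.50
Σ | 9265.00 |  |  | 823522.50 | 270937.50
x̄ = 823522.50 / 9265.00 = 88.89 mm
ȳ = 270937.50 / 9265.00 = 29.24 mm

x̄ = 88.89 mm, ȳ = 29.24 mm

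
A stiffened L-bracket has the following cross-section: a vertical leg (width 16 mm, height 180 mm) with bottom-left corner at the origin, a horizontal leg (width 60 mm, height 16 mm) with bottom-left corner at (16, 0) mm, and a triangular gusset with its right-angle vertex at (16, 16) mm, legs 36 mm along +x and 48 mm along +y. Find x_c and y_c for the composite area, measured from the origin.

vertical leg: A = 16 × 180 = 2880.00, centroid at (8.00, 90.00).
horizontal leg: A = 60 × 16 = 960.00, centroid at (46.00, 8.00).
gusset: A = ½·36·48 = 864.00, centroid at (28.00, 32.00).
ΣA = 4704.00 mm², ΣAx_c = 91392.00 mm³, ΣAy_c = 294528.00 mm³.
x_c = 91392.00/4704.00 = 19.43 mm; y_c = 294528.00/4704.00 = 62.61 mm.

x_c = 19.43 mm, y_c = 62.61 mm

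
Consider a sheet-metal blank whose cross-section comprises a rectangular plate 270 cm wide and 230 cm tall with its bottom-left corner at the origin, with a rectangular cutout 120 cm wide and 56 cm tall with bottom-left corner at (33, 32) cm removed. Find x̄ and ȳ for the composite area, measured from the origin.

x̄ = 140.10 cm, ȳ = 121.67 cm

plate: A = 270 × 230 = 62100.00, centroid at (135.00, 115.00).
hole: A = −(120 × 56) = -6720.00, centroid at (93.00, 60.00).
ΣA = 55380.00 cm²
ΣAx̄ = (62100.00)(135.00) + (-6720.00)(93.00) = 7758540.00 cm³
ΣAȳ = (62100.00)(115.00) + (-6720.00)(60.00) = 6738300.00 cm³
x̄ = 7758540.00 / 55380.00 = 140.10 cm
ȳ = 6738300.00 / 55380.00 = 121.67 cm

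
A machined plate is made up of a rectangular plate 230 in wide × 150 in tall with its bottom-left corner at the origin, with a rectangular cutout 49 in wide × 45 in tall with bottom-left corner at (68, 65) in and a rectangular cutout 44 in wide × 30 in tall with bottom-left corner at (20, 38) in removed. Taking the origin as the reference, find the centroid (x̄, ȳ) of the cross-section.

plate: A = 230 × 150 = 34500.00, centroid at (115.00, 75.00).
hole 1: A = −(49 × 45) = -2205.00, centroid at (92.50, 87.50).
hole 2: A = −(44 × 30) = -1320.00, centroid at (42.00, 53.00).
ΣA = 30975.00 in², ΣAx̄ = 3708097.50 in³, ΣAȳ = 2324602.50 in³.
x̄ = 3708097.50/30975.00 = 119.71 in; ȳ = 2324602.50/30975.00 = 75.05 in.

x̄ = 119.71 in, ȳ = 75.05 in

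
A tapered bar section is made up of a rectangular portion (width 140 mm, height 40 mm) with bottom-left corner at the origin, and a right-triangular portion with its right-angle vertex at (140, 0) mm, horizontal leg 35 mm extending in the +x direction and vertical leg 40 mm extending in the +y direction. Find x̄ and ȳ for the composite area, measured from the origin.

x̄ = 79.07 mm, ȳ = 19.26 mm

Part | A | x̄ᵢ | ȳᵢ | A·x̄ᵢ | A·ȳᵢ
rectangular portion | 5600.00 | 70.00 | 20.00 | 392000.00 | 112000.00
triangular portion | 700.00 | 151.67 | 13.33 | 106166.67 | 9333.33
Σ | 6300.00 |  |  | 498166.67 | 121333.33
x̄ = 498166.67 / 6300.00 = 79.07 mm
ȳ = 121333.33 / 6300.00 = 19.26 mm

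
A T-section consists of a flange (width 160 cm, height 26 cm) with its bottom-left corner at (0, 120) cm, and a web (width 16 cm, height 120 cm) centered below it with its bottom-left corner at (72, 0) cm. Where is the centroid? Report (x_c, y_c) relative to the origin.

web: A = 16 × 120 = 1920.00, centroid at (80.00, 60.00).
flange: A = 160 × 26 = 4160.00, centroid at (80.00, 133.00).
ΣA = 6080.00 cm², ΣAx_c = 486400.00 cm³, ΣAy_c = 668480.00 cm³.
x_c = 486400.00/6080.00 = 80.00 cm; y_c = 668480.00/6080.00 = 109.95 cm.

x_c = 80.00 cm, y_c = 109.95 cm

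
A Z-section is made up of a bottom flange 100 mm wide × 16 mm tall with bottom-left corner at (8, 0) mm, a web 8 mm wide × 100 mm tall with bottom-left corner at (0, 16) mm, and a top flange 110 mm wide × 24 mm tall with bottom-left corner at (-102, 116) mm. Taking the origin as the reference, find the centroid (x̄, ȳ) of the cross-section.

Part | A | x̄ᵢ | ȳᵢ | A·x̄ᵢ | A·ȳᵢ
bottom flange | 1600.00 | 58.00 | 8.00 | 92800.00 | 12800.00
web | 800.00 | 4.00 | 66.00 | 3200.00 | 52800.00
top flange | 2640.00 | -47.00 | 128.00 | -124080.00 | 337920.00
Σ | 5040.00 |  |  | -28080.00 | 403520.00
x̄ = -28080.00 / 5040.00 = -5.57 mm
ȳ = 403520.00 / 5040.00 = 80.06 mm

x̄ = -5.57 mm, ȳ = 80.06 mm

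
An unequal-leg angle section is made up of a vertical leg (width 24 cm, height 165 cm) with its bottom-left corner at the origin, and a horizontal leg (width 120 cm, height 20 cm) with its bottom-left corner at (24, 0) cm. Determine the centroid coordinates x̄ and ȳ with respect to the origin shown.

vertical leg: A = 24 × 165 = 3960.00, centroid at (12.00, 82.50).
horizontal leg: A = 120 × 20 = 2400.00, centroid at (84.00, 10.00).
ΣA = 6360.00 cm²
ΣAx̄ = (3960.00)(12.00) + (2400.00)(84.00) = 249120.00 cm³
ΣAȳ = (3960.00)(82.50) + (2400.00)(10.00) = 350700.00 cm³
x̄ = 249120.00 / 6360.00 = 39.17 cm
ȳ = 350700.00 / 6360.00 = 55.14 cm

x̄ = 39.17 cm, ȳ = 55.14 cm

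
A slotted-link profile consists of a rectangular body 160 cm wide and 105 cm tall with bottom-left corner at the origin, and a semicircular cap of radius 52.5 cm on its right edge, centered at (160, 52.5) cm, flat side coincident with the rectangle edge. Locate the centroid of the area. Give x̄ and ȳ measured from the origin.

rectangular body: A = 160 × 105 = 16800.00, centroid at (80.00, 52.50).
semicircular end: A = ½π·52.5² = 4329.51, centroid at (182.28, 52.50).
ΣA = 21129.51 cm², ΣAx̄ = 2133189.93 cm³, ΣAȳ = 1109299.14 cm³.
x̄ = 2133189.93/21129.51 = 100.96 cm; ȳ = 1109299.14/21129.51 = 52.50 cm.

x̄ = 100.96 cm, ȳ = 52.50 cm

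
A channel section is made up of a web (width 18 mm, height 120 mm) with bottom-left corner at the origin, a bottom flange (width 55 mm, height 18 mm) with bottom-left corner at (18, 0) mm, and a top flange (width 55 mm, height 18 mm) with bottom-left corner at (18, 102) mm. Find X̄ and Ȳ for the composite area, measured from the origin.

X̄ = 26.46 mm, Ȳ = 60.00 mm

Part | A | x̄ᵢ | ȳᵢ | A·x̄ᵢ | A·ȳᵢ
web | 2160.00 | 9.00 | 60.00 | 19440.00 | 129600.00
bottom flange | 990.00 | 45.50 | 9.00 | 45045.00 | 8910.00
top flange | 990.00 | 45.50 | 111.00 | 45045.00 | 109890.00
Σ | 4140.00 |  |  | 109530.00 | 248400.00
X̄ = 109530.00 / 4140.00 = 26.46 mm
Ȳ = 248400.00 / 4140.00 = 60.00 mm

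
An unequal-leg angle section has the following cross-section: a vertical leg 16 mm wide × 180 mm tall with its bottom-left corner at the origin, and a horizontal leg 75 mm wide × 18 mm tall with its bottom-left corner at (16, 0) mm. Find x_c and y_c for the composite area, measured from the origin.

vertical leg: A = 16 × 180 = 2880.00, centroid at (8.00, 90.00).
horizontal leg: A = 75 × 18 = 1350.00, centroid at (53.50, 9.00).
ΣA = 4230.00 mm²
ΣAx_c = (2880.00)(8.00) + (1350.00)(53.50) = 95265.00 mm³
ΣAy_c = (2880.00)(90.00) + (1350.00)(9.00) = 271350.00 mm³
x_c = 95265.00 / 4230.00 = 22.52 mm
y_c = 271350.00 / 4230.00 = 64.15 mm

x_c = 22.52 mm, y_c = 64.15 mm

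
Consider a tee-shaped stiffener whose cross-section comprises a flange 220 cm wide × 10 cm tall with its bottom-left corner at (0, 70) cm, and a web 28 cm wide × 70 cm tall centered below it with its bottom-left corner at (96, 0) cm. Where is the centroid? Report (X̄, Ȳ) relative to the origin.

web: A = 28 × 70 = 1960.00, centroid at (110.00, 35.00).
flange: A = 220 × 10 = 2200.00, centroid at (110.00, 75.00).
ΣA = 4160.00 cm²
ΣAX̄ = (1960.00)(110.00) + (2200.00)(110.00) = 457600.00 cm³
ΣAȲ = (1960.00)(35.00) + (2200.00)(75.00) = 233600.00 cm³
X̄ = 457600.00 / 4160.00 = 110.00 cm
Ȳ = 233600.00 / 4160.00 = 56.15 cm

X̄ = 110.00 cm, Ȳ = 56.15 cm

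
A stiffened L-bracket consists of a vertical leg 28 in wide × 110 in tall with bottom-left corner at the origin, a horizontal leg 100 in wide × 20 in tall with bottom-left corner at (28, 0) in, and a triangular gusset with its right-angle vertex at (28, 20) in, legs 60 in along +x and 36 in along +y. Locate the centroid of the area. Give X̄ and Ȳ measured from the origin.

vertical leg: A = 28 × 110 = 3080.00, centroid at (14.00, 55.00).
horizontal leg: A = 100 × 20 = 2000.00, centroid at (78.00, 10.00).
gusset: A = ½·60·36 = 1080.00, centroid at (48.00, 32.00).
ΣA = 6160.00 in², ΣAX̄ = 250960.00 in³, ΣAȲ = 223960.00 in³.
X̄ = 250960.00/6160.00 = 40.74 in; Ȳ = 223960.00/6160.00 = 36.36 in.

X̄ = 40.74 in, Ȳ = 36.36 in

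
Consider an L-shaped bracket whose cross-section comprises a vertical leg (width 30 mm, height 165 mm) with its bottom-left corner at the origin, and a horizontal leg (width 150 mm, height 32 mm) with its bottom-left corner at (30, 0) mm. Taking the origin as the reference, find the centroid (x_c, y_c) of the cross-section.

x_c = 59.31 mm, y_c = 49.76 mm

vertical leg: A = 30 × 165 = 4950.00, centroid at (15.00, 82.50).
horizontal leg: A = 150 × 32 = 4800.00, centroid at (105.00, 16.00).
ΣA = 9750.00 mm²
ΣAx_c = (4950.00)(15.00) + (4800.00)(105.00) = 578250.00 mm³
ΣAy_c = (4950.00)(82.50) + (4800.00)(16.00) = 485175.00 mm³
x_c = 578250.00 / 9750.00 = 59.31 mm
y_c = 485175.00 / 9750.00 = 49.76 mm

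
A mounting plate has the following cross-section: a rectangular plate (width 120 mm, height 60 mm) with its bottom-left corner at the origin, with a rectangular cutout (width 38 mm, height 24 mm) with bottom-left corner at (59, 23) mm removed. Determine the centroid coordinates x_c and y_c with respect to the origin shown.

plate: A = 120 × 60 = 7200.00, centroid at (60.00, 30.00).
hole: A = −(38 × 24) = -912.00, centroid at (78.00, 35.00).
ΣA = 6288.00 mm², ΣAx_c = 360864.00 mm³, ΣAy_c = 184080.00 mm³.
x_c = 360864.00/6288.00 = 57.39 mm; y_c = 184080.00/6288.00 = 29.27 mm.

x_c = 57.39 mm, y_c = 29.27 mm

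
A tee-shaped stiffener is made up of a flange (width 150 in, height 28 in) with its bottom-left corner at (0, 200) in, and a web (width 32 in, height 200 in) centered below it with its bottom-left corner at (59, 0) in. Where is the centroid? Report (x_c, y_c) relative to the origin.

web: A = 32 × 200 = 6400.00, centroid at (75.00, 100.00).
flange: A = 150 × 28 = 4200.00, centroid at (75.00, 214.00).
ΣA = 10600.00 in², ΣAx_c = 795000.00 in³, ΣAy_c = 1538800.00 in³.
x_c = 795000.00/10600.00 = 75.00 in; y_c = 1538800.00/10600.00 = 145.17 in.

x_c = 75.00 in, y_c = 145.17 in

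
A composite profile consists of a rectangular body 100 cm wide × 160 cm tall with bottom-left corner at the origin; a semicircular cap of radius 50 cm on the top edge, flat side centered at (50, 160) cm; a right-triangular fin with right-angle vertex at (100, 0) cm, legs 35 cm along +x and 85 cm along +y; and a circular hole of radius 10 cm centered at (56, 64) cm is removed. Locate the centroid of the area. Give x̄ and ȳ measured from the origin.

x̄ = 54.26 cm, ȳ = 95.43 cm

rectangular body: A = 100 × 160 = 16000.00, centroid at (50.00, 80.00).
semicircular top: A = ½π·50² = 3926.99, centroid at (50.00, 181.22).
triangular fin: A = ½·35·85 = 1487.50, centroid at (111.67, 28.33).
hole: A = −π·10² = -314.16, centroid at (56.00, 64.00).
ΣA = 21100.33 cm²
ΣAx̄ = (16000.00)(50.00) + (3926.99)(50.00) + (1487.50)(111.67) + (-314.16)(56.00) = 1144860.79 cm³
ΣAȳ = (16000.00)(80.00) + (3926.99)(181.22) + (1487.50)(28.33) + (-314.16)(64.00) = 2013691.50 cm³
x̄ = 1144860.79 / 21100.33 = 54.26 cm
ȳ = 2013691.50 / 21100.33 = 95.43 cm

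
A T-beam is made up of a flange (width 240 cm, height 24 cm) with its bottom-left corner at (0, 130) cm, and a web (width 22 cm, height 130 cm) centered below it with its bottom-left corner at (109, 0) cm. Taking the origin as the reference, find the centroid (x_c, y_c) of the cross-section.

x_c = 120.00 cm, y_c = 116.45 cm

web: A = 22 × 130 = 2860.00, centroid at (120.00, 65.00).
flange: A = 240 × 24 = 5760.00, centroid at (120.00, 142.00).
ΣA = 8620.00 cm², ΣAx_c = 1034400.00 cm³, ΣAy_c = 1003820.00 cm³.
x_c = 1034400.00/8620.00 = 120.00 cm; y_c = 1003820.00/8620.00 = 116.45 cm.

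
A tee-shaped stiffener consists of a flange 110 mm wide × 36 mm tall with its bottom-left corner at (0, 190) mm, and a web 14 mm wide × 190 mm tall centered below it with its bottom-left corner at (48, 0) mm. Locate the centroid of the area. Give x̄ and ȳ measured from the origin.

Part | A | x̄ᵢ | ȳᵢ | A·x̄ᵢ | A·ȳᵢ
web | 2660.00 | 55.00 | 95.00 | 146300.00 | 252700.00
flange | 3960.00 | 55.00 | 208.00 | 217800.00 | 823680.00
Σ | 6620.00 |  |  | 364100.00 | 1076380.00
x̄ = 364100.00 / 6620.00 = 55.00 mm
ȳ = 1076380.00 / 6620.00 = 162.60 mm

x̄ = 55.00 mm, ȳ = 162.60 mm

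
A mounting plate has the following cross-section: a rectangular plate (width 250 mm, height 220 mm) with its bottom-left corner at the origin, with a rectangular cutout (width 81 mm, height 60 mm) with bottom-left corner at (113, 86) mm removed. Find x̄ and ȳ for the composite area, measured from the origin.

Part | A | x̄ᵢ | ȳᵢ | A·x̄ᵢ | A·ȳᵢ
plate | 55000.00 | 125.00 | 110.00 | 6875000.00 | 6050000.00
hole | -4860.00 | 153.50 | 116.00 | -746010.00 | -563760.00
Σ | 50140.00 |  |  | 6128990.00 | 5486240.00
x̄ = 6128990.00 / 50140.00 = 122.24 mm
ȳ = 5486240.00 / 50140.00 = 109.42 mm

x̄ = 122.24 mm, ȳ = 109.42 mm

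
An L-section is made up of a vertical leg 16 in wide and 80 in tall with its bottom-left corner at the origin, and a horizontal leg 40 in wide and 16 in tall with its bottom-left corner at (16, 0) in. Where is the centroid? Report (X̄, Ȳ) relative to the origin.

vertical leg: A = 16 × 80 = 1280.00, centroid at (8.00, 40.00).
horizontal leg: A = 40 × 16 = 640.00, centroid at (36.00, 8.00).
ΣA = 1920.00 in²
ΣAX̄ = (1280.00)(8.00) + (640.00)(36.00) = 33280.00 in³
ΣAȲ = (1280.00)(40.00) + (640.00)(8.00) = 56320.00 in³
X̄ = 33280.00 / 1920.00 = 17.33 in
Ȳ = 56320.00 / 1920.00 = 29.33 in

X̄ = 17.33 in, Ȳ = 29.33 in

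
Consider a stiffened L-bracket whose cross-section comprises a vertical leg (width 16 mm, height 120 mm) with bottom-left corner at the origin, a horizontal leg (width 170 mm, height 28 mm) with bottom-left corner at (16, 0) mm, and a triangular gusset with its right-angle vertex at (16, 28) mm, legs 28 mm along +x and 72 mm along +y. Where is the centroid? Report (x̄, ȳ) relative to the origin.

vertical leg: A = 16 × 120 = 1920.00, centroid at (8.00, 60.00).
horizontal leg: A = 170 × 28 = 4760.00, centroid at (101.00, 14.00).
gusset: A = ½·28·72 = 1008.00, centroid at (25.33, 52.00).
ΣA = 7688.00 mm², ΣAx̄ = 521656.00 mm³, ΣAȳ = 234256.00 mm³.
x̄ = 521656.00/7688.00 = 67.85 mm; ȳ = 234256.00/7688.00 = 30.47 mm.

x̄ = 67.85 mm, ȳ = 30.47 mm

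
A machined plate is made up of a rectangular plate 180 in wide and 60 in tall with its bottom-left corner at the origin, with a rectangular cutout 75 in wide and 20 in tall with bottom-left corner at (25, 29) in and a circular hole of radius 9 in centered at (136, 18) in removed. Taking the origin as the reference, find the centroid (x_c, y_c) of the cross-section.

x_c = 93.27 in, y_c = 28.85 in

plate: A = 180 × 60 = 10800.00, centroid at (90.00, 30.00).
hole 1: A = −(75 × 20) = -1500.00, centroid at (62.50, 39.00).
hole 2: A = −π·9² = -254.47, centroid at (136.00, 18.00).
ΣA = 9045.53 in², ΣAx_c = 843642.22 in³, ΣAy_c = 260919.56 in³.
x_c = 843642.22/9045.53 = 93.27 in; y_c = 260919.56/9045.53 = 28.85 in.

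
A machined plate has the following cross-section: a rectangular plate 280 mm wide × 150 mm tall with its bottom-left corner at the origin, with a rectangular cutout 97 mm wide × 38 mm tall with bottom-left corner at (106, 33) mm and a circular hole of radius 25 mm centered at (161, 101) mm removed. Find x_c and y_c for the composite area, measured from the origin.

plate: A = 280 × 150 = 42000.00, centroid at (140.00, 75.00).
hole 1: A = −(97 × 38) = -3686.00, centroid at (154.50, 52.00).
hole 2: A = −π·25² = -1963.50, centroid at (161.00, 101.00).
ΣA = 36350.50 mm²
ΣAx_c = (42000.00)(140.00) + (-3686.00)(154.50) + (-1963.50)(161.00) = 4994390.24 mm³
ΣAy_c = (42000.00)(75.00) + (-3686.00)(52.00) + (-1963.50)(101.00) = 2760014.96 mm³
x_c = 4994390.24 / 36350.50 = 137.40 mm
y_c = 2760014.96 / 36350.50 = 75.93 mm

x_c = 137.40 mm, y_c = 75.93 mm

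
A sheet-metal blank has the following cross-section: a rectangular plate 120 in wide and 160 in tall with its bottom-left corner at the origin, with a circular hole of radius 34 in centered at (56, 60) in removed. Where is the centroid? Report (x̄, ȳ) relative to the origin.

x̄ = 60.93 in, ȳ = 84.67 in

plate: A = 120 × 160 = 19200.00, centroid at (60.00, 80.00).
hole: A = −π·34² = -3631.68, centroid at (56.00, 60.00).
ΣA = 15568.32 in², ΣAx̄ = 948625.86 in³, ΣAȳ = 1318099.13 in³.
x̄ = 948625.86/15568.32 = 60.93 in; ȳ = 1318099.13/15568.32 = 84.67 in.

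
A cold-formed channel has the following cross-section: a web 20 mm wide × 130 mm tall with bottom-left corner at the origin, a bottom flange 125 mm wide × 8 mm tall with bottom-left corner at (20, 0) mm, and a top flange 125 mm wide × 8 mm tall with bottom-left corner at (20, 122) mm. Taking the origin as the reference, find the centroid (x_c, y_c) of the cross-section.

x_c = 41.52 mm, y_c = 65.00 mm

Part | A | x̄ᵢ | ȳᵢ | A·x̄ᵢ | A·ȳᵢ
web | 2600.00 | 10.00 | 65.00 | 26000.00 | 169000.00
bottom flange | 1000.00 | 82.50 | 4.00 | 82500.00 | 4000.00
top flange | 1000.00 | 82.50 | 126.00 | 82500.00 | 126000.00
Σ | 4600.00 |  |  | 191000.00 | 299000.00
x_c = 191000.00 / 4600.00 = 41.52 mm
y_c = 299000.00 / 4600.00 = 65.00 mm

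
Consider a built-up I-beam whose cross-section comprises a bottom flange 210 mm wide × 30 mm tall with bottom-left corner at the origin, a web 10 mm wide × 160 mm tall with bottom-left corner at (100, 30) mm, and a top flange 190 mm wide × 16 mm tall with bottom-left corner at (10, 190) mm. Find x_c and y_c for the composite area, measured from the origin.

bottom flange: A = 210 × 30 = 6300.00, centroid at (105.00, 15.00).
web: A = 10 × 160 = 1600.00, centroid at (105.00, 110.00).
top flange: A = 190 × 16 = 3040.00, centroid at (105.00, 198.00).
ΣA = 10940.00 mm²
ΣAx_c = (6300.00)(105.00) + (1600.00)(105.00) + (3040.00)(105.00) = 1148700.00 mm³
ΣAy_c = (6300.00)(15.00) + (1600.00)(110.00) + (3040.00)(198.00) = 872420.00 mm³
x_c = 1148700.00 / 10940.00 = 105.00 mm
y_c = 872420.00 / 10940.00 = 79.75 mm

x_c = 105.00 mm, y_c = 79.75 mm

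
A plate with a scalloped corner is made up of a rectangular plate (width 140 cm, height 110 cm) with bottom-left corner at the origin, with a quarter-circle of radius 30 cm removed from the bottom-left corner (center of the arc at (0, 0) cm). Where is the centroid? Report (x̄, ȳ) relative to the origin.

x̄ = 72.76 cm, ȳ = 57.03 cm

plate: A = 140 × 110 = 15400.00, centroid at (70.00, 55.00).
removed quarter-circle: A = −¼π·30² = -706.86, centroid at (12.73, 12.73).
ΣA = 14693.14 cm²
ΣAx̄ = (15400.00)(70.00) + (-706.86)(12.73) = 1069000.00 cm³
ΣAȳ = (15400.00)(55.00) + (-706.86)(12.73) = 838000.00 cm³
x̄ = 1069000.00 / 14693.14 = 72.76 cm
ȳ = 838000.00 / 14693.14 = 57.03 cm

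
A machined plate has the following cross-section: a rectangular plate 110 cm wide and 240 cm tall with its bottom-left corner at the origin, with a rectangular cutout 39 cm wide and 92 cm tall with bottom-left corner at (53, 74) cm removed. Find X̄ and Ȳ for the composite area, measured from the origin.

X̄ = 52.25 cm, Ȳ = 120.00 cm

plate: A = 110 × 240 = 26400.00, centroid at (55.00, 120.00).
hole: A = −(39 × 92) = -3588.00, centroid at (72.50, 120.00).
ΣA = 22812.00 cm²
ΣAX̄ = (26400.00)(55.00) + (-3588.00)(72.50) = 1191870.00 cm³
ΣAȲ = (26400.00)(120.00) + (-3588.00)(120.00) = 2737440.00 cm³
X̄ = 1191870.00 / 22812.00 = 52.25 cm
Ȳ = 2737440.00 / 22812.00 = 120.00 cm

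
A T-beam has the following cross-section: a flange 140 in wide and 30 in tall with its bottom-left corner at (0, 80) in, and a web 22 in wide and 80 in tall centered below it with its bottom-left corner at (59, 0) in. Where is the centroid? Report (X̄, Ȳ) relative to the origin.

web: A = 22 × 80 = 1760.00, centroid at (70.00, 40.00).
flange: A = 140 × 30 = 4200.00, centroid at (70.00, 95.00).
ΣA = 5960.00 in²
ΣAX̄ = (1760.00)(70.00) + (4200.00)(70.00) = 417200.00 in³
ΣAȲ = (1760.00)(40.00) + (4200.00)(95.00) = 469400.00 in³
X̄ = 417200.00 / 5960.00 = 70.00 in
Ȳ = 469400.00 / 5960.00 = 78.76 in

X̄ = 70.00 in, Ȳ = 78.76 in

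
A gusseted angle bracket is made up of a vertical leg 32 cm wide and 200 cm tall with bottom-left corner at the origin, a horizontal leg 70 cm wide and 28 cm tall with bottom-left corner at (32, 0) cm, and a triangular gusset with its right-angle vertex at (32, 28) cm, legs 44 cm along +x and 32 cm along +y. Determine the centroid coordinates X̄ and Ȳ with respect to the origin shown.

X̄ = 29.41 cm, Ȳ = 76.64 cm

vertical leg: A = 32 × 200 = 6400.00, centroid at (16.00, 100.00).
horizontal leg: A = 70 × 28 = 1960.00, centroid at (67.00, 14.00).
gusset: A = ½·44·32 = 704.00, centroid at (46.67, 38.67).
ΣA = 9064.00 cm²
ΣAX̄ = (6400.00)(16.00) + (1960.00)(67.00) + (704.00)(46.67) = 266573.33 cm³
ΣAȲ = (6400.00)(100.00) + (1960.00)(14.00) + (704.00)(38.67) = 694661.33 cm³
X̄ = 266573.33 / 9064.00 = 29.41 cm
Ȳ = 694661.33 / 9064.00 = 76.64 cm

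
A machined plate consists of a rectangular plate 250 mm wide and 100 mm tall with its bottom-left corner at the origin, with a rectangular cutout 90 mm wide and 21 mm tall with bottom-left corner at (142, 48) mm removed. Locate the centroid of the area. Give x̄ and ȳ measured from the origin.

x̄ = 119.93 mm, ȳ = 49.30 mm

plate: A = 250 × 100 = 25000.00, centroid at (125.00, 50.00).
hole: A = −(90 × 21) = -1890.00, centroid at (187.00, 58.50).
ΣA = 23110.00 mm², ΣAx̄ = 2771570.00 mm³, ΣAȳ = 1139435.00 mm³.
x̄ = 2771570.00/23110.00 = 119.93 mm; ȳ = 1139435.00/23110.00 = 49.30 mm.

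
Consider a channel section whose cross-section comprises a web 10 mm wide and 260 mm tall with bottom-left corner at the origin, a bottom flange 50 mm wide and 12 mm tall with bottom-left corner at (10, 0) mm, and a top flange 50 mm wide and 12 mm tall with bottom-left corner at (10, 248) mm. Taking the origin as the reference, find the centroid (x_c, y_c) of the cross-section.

web: A = 10 × 260 = 2600.00, centroid at (5.00, 130.00).
bottom flange: A = 50 × 12 = 600.00, centroid at (35.00, 6.00).
top flange: A = 50 × 12 = 600.00, centroid at (35.00, 254.00).
ΣA = 3800.00 mm², ΣAx_c = 55000.00 mm³, ΣAy_c = 494000.00 mm³.
x_c = 55000.00/3800.00 = 14.47 mm; y_c = 494000.00/3800.00 = 130.00 mm.

x_c = 14.47 mm, y_c = 130.00 mm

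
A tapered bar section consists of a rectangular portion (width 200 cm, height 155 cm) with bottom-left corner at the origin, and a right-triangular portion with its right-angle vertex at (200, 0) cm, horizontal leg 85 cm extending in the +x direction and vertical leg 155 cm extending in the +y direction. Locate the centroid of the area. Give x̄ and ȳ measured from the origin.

x̄ = 122.49 cm, ȳ = 72.97 cm

rectangular portion: A = 200 × 155 = 31000.00, centroid at (100.00, 77.50).
triangular portion: A = ½·85·155 = 6587.50, centroid at (228.33, 51.67).
ΣA = 37587.50 cm²
ΣAx̄ = (31000.00)(100.00) + (6587.50)(228.33) = 4604145.83 cm³
ΣAȳ = (31000.00)(77.50) + (6587.50)(51.67) = 2742854.17 cm³
x̄ = 4604145.83 / 37587.50 = 122.49 cm
ȳ = 2742854.17 / 37587.50 = 72.97 cm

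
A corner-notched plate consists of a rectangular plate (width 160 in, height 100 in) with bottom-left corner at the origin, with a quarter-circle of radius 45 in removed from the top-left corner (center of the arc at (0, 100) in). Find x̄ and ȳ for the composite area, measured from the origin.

x̄ = 86.72 in, ȳ = 46.59 in

Part | A | x̄ᵢ | ȳᵢ | A·x̄ᵢ | A·ȳᵢ
plate | 16000.00 | 80.00 | 50.00 | 1280000.00 | 800000.00
removed quarter-circle | -1590.43 | 19.10 | 80.90 | -30375.00 | -128668.13
Σ | 14409.57 |  |  | 1249625.00 | 671331.87
x̄ = 1249625.00 / 14409.57 = 86.72 in
ȳ = 671331.87 / 14409.57 = 46.59 in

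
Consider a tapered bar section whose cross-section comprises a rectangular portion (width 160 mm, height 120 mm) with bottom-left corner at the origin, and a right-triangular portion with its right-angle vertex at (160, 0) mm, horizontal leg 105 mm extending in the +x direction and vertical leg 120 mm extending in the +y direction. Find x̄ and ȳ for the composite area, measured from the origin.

x̄ = 108.41 mm, ȳ = 55.06 mm

rectangular portion: A = 160 × 120 = 19200.00, centroid at (80.00, 60.00).
triangular portion: A = ½·105·120 = 6300.00, centroid at (195.00, 40.00).
ΣA = 25500.00 mm², ΣAx̄ = 2764500.00 mm³, ΣAȳ = 1404000.00 mm³.
x̄ = 2764500.00/25500.00 = 108.41 mm; ȳ = 1404000.00/25500.00 = 55.06 mm.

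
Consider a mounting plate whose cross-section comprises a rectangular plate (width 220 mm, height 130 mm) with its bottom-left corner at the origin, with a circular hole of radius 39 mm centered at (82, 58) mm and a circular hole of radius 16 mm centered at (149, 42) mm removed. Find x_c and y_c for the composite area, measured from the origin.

x_c = 114.45 mm, y_c = 67.26 mm

plate: A = 220 × 130 = 28600.00, centroid at (110.00, 65.00).
hole 1: A = −π·39² = -4778.36, centroid at (82.00, 58.00).
hole 2: A = −π·16² = -804.25, centroid at (149.00, 42.00).
ΣA = 23017.39 mm²
ΣAx_c = (28600.00)(110.00) + (-4778.36)(82.00) + (-804.25)(149.00) = 2634341.37 mm³
ΣAy_c = (28600.00)(65.00) + (-4778.36)(58.00) + (-804.25)(42.00) = 1548076.58 mm³
x_c = 2634341.37 / 23017.39 = 114.45 mm
y_c = 1548076.58 / 23017.39 = 67.26 mm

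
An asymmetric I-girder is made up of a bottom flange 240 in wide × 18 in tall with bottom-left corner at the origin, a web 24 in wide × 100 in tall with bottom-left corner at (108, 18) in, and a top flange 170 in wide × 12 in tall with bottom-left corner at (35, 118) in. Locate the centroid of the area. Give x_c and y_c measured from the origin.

x_c = 120.00 in, y_c = 51.95 in

bottom flange: A = 240 × 18 = 4320.00, centroid at (120.00, 9.00).
web: A = 24 × 100 = 2400.00, centroid at (120.00, 68.00).
top flange: A = 170 × 12 = 2040.00, centroid at (120.00, 124.00).
ΣA = 8760.00 in², ΣAx_c = 1051200.00 in³, ΣAy_c = 455040.00 in³.
x_c = 1051200.00/8760.00 = 120.00 in; y_c = 455040.00/8760.00 = 51.95 in.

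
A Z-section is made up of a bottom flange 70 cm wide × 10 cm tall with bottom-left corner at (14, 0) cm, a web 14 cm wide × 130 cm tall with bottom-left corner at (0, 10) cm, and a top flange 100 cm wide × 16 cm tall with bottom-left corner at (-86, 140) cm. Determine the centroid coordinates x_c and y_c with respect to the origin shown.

Part | A | x̄ᵢ | ȳᵢ | A·x̄ᵢ | A·ȳᵢ
bottom flange | 700.00 | 49.00 | 5.00 | 34300.00 | 3500.00
web | 1820.00 | 7.00 | 75.00 | 12740.00 | 136500.00
top flange | 1600.00 | -36.00 | 148.00 | -57600.00 | 236800.00
Σ | 4120.00 |  |  | -10560.00 | 376800.00
x_c = -10560.00 / 4120.00 = -2.56 cm
y_c = 376800.00 / 4120.00 = 91.46 cm

x_c = -2.56 cm, y_c = 91.46 cm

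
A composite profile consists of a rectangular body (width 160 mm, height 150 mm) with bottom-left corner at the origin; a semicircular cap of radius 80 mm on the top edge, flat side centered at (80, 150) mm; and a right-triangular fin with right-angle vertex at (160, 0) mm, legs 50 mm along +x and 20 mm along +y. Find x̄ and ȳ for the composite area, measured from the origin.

rectangular body: A = 160 × 150 = 24000.00, centroid at (80.00, 75.00).
semicircular top: A = ½π·80² = 10053.10, centroid at (80.00, 183.95).
triangular fin: A = ½·50·20 = 500.00, centroid at (176.67, 6.67).
ΣA = 34553.10 mm²
ΣAx̄ = (24000.00)(80.00) + (10053.10)(80.00) + (500.00)(176.67) = 2812581.05 mm³
ΣAȳ = (24000.00)(75.00) + (10053.10)(183.95) + (500.00)(6.67) = 3652631.14 mm³
x̄ = 2812581.05 / 34553.10 = 81.40 mm
ȳ = 3652631.14 / 34553.10 = 105.71 mm

x̄ = 81.40 mm, ȳ = 105.71 mm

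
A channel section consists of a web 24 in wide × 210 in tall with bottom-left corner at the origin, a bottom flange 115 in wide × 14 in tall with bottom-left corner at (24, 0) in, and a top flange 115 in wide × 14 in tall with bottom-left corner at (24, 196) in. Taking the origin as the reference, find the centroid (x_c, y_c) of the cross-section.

web: A = 24 × 210 = 5040.00, centroid at (12.00, 105.00).
bottom flange: A = 115 × 14 = 1610.00, centroid at (81.50, 7.00).
top flange: A = 115 × 14 = 1610.00, centroid at (81.50, 203.00).
ΣA = 8260.00 in²
ΣAx_c = (5040.00)(12.00) + (1610.00)(81.50) + (1610.00)(81.50) = 322910.00 in³
ΣAy_c = (5040.00)(105.00) + (1610.00)(7.00) + (1610.00)(203.00) = 867300.00 in³
x_c = 322910.00 / 8260.00 = 39.09 in
y_c = 867300.00 / 8260.00 = 105.00 in

x_c = 39.09 in, y_c = 105.00 in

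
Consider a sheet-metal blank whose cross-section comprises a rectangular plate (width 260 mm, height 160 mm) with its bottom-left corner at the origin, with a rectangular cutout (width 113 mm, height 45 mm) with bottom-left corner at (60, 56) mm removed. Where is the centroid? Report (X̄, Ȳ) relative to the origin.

plate: A = 260 × 160 = 41600.00, centroid at (130.00, 80.00).
hole: A = −(113 × 45) = -5085.00, centroid at (116.50, 78.50).
ΣA = 36515.00 mm²
ΣAX̄ = (41600.00)(130.00) + (-5085.00)(116.50) = 4815597.50 mm³
ΣAȲ = (41600.00)(80.00) + (-5085.00)(78.50) = 2928827.50 mm³
X̄ = 4815597.50 / 36515.00 = 131.88 mm
Ȳ = 2928827.50 / 36515.00 = 80.21 mm

X̄ = 131.88 mm, Ȳ = 80.21 mm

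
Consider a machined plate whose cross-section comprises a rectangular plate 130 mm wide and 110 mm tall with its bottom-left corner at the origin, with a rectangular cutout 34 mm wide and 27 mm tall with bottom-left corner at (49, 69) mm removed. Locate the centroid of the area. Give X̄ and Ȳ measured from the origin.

X̄ = 64.93 mm, Ȳ = 53.11 mm

plate: A = 130 × 110 = 14300.00, centroid at (65.00, 55.00).
hole: A = −(34 × 27) = -918.00, centroid at (66.00, 82.50).
ΣA = 13382.00 mm², ΣAX̄ = 868912.00 mm³, ΣAȲ = 710765.00 mm³.
X̄ = 868912.00/13382.00 = 64.93 mm; Ȳ = 710765.00/13382.00 = 53.11 mm.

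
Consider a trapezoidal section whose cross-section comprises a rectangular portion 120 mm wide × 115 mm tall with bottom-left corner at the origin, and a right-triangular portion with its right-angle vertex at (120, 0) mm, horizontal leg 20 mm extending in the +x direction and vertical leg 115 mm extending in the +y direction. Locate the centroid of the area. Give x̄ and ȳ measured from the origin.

Part | A | x̄ᵢ | ȳᵢ | A·x̄ᵢ | A·ȳᵢ
rectangular portion | 13800.00 | 60.00 | 57.50 | 828000.00 | 793500.00
triangular portion | 1150.00 | 126.67 | 38.33 | 145666.67 | 44083.33
Σ | 14950.00 |  |  | 973666.67 | 837583.33
x̄ = 973666.67 / 14950.00 = 65.13 mm
ȳ = 837583.33 / 14950.00 = 56.03 mm

x̄ = 65.13 mm, ȳ = 56.03 mm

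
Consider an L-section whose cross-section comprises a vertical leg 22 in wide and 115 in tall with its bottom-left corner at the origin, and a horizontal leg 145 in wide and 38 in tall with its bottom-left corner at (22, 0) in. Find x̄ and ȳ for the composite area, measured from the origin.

vertical leg: A = 22 × 115 = 2530.00, centroid at (11.00, 57.50).
horizontal leg: A = 145 × 38 = 5510.00, centroid at (94.50, 19.00).
ΣA = 8040.00 in²
ΣAx̄ = (2530.00)(11.00) + (5510.00)(94.50) = 548525.00 in³
ΣAȳ = (2530.00)(57.50) + (5510.00)(19.00) = 250165.00 in³
x̄ = 548525.00 / 8040.00 = 68.22 in
ȳ = 250165.00 / 8040.00 = 31.12 in

x̄ = 68.22 in, ȳ = 31.12 in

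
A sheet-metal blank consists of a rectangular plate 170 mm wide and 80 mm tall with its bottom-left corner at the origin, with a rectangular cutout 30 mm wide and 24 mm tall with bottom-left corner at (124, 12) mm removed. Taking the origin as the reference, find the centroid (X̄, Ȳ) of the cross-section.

X̄ = 81.98 mm, Ȳ = 40.89 mm

plate: A = 170 × 80 = 13600.00, centroid at (85.00, 40.00).
hole: A = −(30 × 24) = -720.00, centroid at (139.00, 24.00).
ΣA = 12880.00 mm²
ΣAX̄ = (13600.00)(85.00) + (-720.00)(139.00) = 1055920.00 mm³
ΣAȲ = (13600.00)(40.00) + (-720.00)(24.00) = 526720.00 mm³
X̄ = 1055920.00 / 12880.00 = 81.98 mm
Ȳ = 526720.00 / 12880.00 = 40.89 mm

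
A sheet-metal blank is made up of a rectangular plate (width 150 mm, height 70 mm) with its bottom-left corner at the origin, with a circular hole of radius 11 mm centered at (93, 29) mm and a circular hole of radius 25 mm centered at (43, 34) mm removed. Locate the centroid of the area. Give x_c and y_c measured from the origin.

plate: A = 150 × 70 = 10500.00, centroid at (75.00, 35.00).
hole 1: A = −π·11² = -380.13, centroid at (93.00, 29.00).
hole 2: A = −π·25² = -1963.50, centroid at (43.00, 34.00).
ΣA = 8156.37 mm²
ΣAx_c = (10500.00)(75.00) + (-380.13)(93.00) + (-1963.50)(43.00) = 667717.36 mm³
ΣAy_c = (10500.00)(35.00) + (-380.13)(29.00) + (-1963.50)(34.00) = 289717.31 mm³
x_c = 667717.36 / 8156.37 = 81.86 mm
y_c = 289717.31 / 8156.37 = 35.52 mm

x_c = 81.86 mm, y_c = 35.52 mm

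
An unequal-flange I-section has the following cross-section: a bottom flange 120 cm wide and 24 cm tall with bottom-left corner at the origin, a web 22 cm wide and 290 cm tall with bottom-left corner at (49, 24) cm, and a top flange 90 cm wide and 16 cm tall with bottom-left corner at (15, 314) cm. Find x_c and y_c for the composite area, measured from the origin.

bottom flange: A = 120 × 24 = 2880.00, centroid at (60.00, 12.00).
web: A = 22 × 290 = 6380.00, centroid at (60.00, 169.00).
top flange: A = 90 × 16 = 1440.00, centroid at (60.00, 322.00).
ΣA = 10700.00 cm²
ΣAx_c = (2880.00)(60.00) + (6380.00)(60.00) + (1440.00)(60.00) = 642000.00 cm³
ΣAy_c = (2880.00)(12.00) + (6380.00)(169.00) + (1440.00)(322.00) = 1576460.00 cm³
x_c = 642000.00 / 10700.00 = 60.00 cm
y_c = 1576460.00 / 10700.00 = 147.33 cm

x_c = 60.00 cm, y_c = 147.33 cm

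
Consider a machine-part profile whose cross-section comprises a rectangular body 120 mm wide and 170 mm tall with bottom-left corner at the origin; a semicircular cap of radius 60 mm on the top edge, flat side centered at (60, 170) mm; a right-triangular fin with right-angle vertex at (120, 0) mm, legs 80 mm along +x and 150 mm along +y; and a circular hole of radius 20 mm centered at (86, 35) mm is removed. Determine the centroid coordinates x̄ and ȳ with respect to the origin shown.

rectangular body: A = 120 × 170 = 20400.00, centroid at (60.00, 85.00).
semicircular top: A = ½π·60² = 5654.87, centroid at (60.00, 195.46).
triangular fin: A = ½·80·150 = 6000.00, centroid at (146.67, 50.00).
hole: A = −π·20² = -1256.64, centroid at (86.00, 35.00).
ΣA = 30798.23 mm², ΣAx̄ = 2335221.22 mm³, ΣAȳ = 3095345.05 mm³.
x̄ = 2335221.22/30798.23 = 75.82 mm; ȳ = 3095345.05/30798.23 = 100.50 mm.

x̄ = 75.82 mm, ȳ = 100.50 mm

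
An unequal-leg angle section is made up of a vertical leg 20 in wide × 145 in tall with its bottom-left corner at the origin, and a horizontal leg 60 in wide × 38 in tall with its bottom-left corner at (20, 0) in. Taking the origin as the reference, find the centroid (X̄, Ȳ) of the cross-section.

X̄ = 27.61 in, Ȳ = 48.95 in

vertical leg: A = 20 × 145 = 2900.00, centroid at (10.00, 72.50).
horizontal leg: A = 60 × 38 = 2280.00, centroid at (50.00, 19.00).
ΣA = 5180.00 in²
ΣAX̄ = (2900.00)(10.00) + (2280.00)(50.00) = 143000.00 in³
ΣAȲ = (2900.00)(72.50) + (2280.00)(19.00) = 253570.00 in³
X̄ = 143000.00 / 5180.00 = 27.61 in
Ȳ = 253570.00 / 5180.00 = 48.95 in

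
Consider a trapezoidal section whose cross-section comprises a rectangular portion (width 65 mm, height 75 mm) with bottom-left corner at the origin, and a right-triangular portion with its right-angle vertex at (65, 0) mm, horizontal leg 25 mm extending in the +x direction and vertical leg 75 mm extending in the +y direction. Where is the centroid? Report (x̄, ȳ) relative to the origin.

x̄ = 39.09 mm, ȳ = 35.48 mm

rectangular portion: A = 65 × 75 = 4875.00, centroid at (32.50, 37.50).
triangular portion: A = ½·25·75 = 937.50, centroid at (73.33, 25.00).
ΣA = 5812.50 mm², ΣAx̄ = 227187.50 mm³, ΣAȳ = 206250.00 mm³.
x̄ = 227187.50/5812.50 = 39.09 mm; ȳ = 206250.00/5812.50 = 35.48 mm.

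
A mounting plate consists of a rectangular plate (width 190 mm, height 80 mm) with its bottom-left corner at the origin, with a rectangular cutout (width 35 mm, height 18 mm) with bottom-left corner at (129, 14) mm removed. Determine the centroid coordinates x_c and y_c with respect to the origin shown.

x_c = 92.77 mm, y_c = 40.74 mm

plate: A = 190 × 80 = 15200.00, centroid at (95.00, 40.00).
hole: A = −(35 × 18) = -630.00, centroid at (146.50, 23.00).
ΣA = 14570.00 mm², ΣAx_c = 1351705.00 mm³, ΣAy_c = 593510.00 mm³.
x_c = 1351705.00/14570.00 = 92.77 mm; y_c = 593510.00/14570.00 = 40.74 mm.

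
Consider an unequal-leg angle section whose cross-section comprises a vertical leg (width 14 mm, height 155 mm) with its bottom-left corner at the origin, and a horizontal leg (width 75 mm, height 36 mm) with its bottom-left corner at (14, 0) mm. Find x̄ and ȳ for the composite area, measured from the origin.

x̄ = 31.67 mm, ȳ = 44.51 mm

vertical leg: A = 14 × 155 = 2170.00, centroid at (7.00, 77.50).
horizontal leg: A = 75 × 36 = 2700.00, centroid at (51.50, 18.00).
ΣA = 4870.00 mm²
ΣAx̄ = (2170.00)(7.00) + (2700.00)(51.50) = 154240.00 mm³
ΣAȳ = (2170.00)(77.50) + (2700.00)(18.00) = 216775.00 mm³
x̄ = 154240.00 / 4870.00 = 31.67 mm
ȳ = 216775.00 / 4870.00 = 44.51 mm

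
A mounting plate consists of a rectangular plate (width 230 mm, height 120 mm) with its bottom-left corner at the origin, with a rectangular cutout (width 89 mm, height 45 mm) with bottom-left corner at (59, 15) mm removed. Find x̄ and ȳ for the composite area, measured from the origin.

x̄ = 116.95 mm, ȳ = 63.82 mm

plate: A = 230 × 120 = 27600.00, centroid at (115.00, 60.00).
hole: A = −(89 × 45) = -4005.00, centroid at (103.50, 37.50).
ΣA = 23595.00 mm²
ΣAx̄ = (27600.00)(115.00) + (-4005.00)(103.50) = 2759482.50 mm³
ΣAȳ = (27600.00)(60.00) + (-4005.00)(37.50) = 1505812.50 mm³
x̄ = 2759482.50 / 23595.00 = 116.95 mm
ȳ = 1505812.50 / 23595.00 = 63.82 mm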